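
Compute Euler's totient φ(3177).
φ is multiplicative, with φ(p^e) = p^e − p^(e−1). Factorise 3177 = 3^2 · 353. Then
  φ(3177) = (3^2 − 3^1) · (353 − 1) = 6 · 352 = 2112.

Final answer: φ(3177) = 2112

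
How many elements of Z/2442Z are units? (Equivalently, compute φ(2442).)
Z/2442Z has φ(2442) = 720 units

An element a ∈ Z/2442Z is a unit iff gcd(a, 2442) = 1, so the number of units is φ(2442). φ is multiplicative, with φ(p^e) = p^e − p^(e−1). Factorise 2442 = 2 · 3 · 11 · 37. Then
  φ(2442) = (2 − 1) · (3 − 1) · (11 − 1) · (37 − 1) = 1 · 2 · 10 · 36 = 720.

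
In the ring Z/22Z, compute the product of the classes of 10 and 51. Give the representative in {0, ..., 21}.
Reduce the factors first: 51 ≡ 7 (mod 22), so 10 · 51 ≡ 10 · 7 (mod 22). 10 · 7 = 70. Dividing by 22: 70 = 3·22 + 4. So (10 · 51) mod 22 = 4.

Final answer: 4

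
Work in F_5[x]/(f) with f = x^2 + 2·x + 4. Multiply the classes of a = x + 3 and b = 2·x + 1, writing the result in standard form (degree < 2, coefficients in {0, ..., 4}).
Multiply as integer polynomials: a · b = 2·x^2 + 7·x + 3. Reducing coefficients mod 5: a · b ≡ 2·x^2 + 2·x + 3. Now divide by f(x) = x^2 + 2·x + 4 in F_5[x], eliminating the leading term at each step:
  leading term 2·x^2: subtract (2)·f(x) = 2·x^2 + 4·x + 3, leaving 3·x (coefficients mod 5)
The degree is now < 2, so this is the remainder. Hence a · b ≡ 3·x in F_5[x]/(f).

Final answer: a · b ≡ 3·x (mod f(x))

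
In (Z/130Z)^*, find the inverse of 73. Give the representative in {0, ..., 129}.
73^(−1) ≡ 57 (mod 130)

Apply the extended Euclidean algorithm to (130, 73), tracking rows (r, s, t) with s·130 + t·73 = r. Each division r_prev = q·r_cur + r_new produces the new row as (previous row) − q·(current row):
  row A: (130, 1, 0)   [1·130 + 0·73 = 130]
  row B: (73, 0, 1)   [0·130 + 1·73 = 73]
  130 = 1·73 + 57   → row C = row A − 1·row B = (57, 1, −1)   [check: 1·130 − 1·73 = 57]
  73 = 1·57 + 16   → row D = row B − 1·row C = (16, −1, 2)   [check: −1·130 + 2·73 = 16]
  57 = 3·16 + 9   → row E = row C − 3·row D = (9, 4, −7)   [check: 4·130 − 7·73 = 9]
  16 = 1·9 + 7   → row F = row D − 1·row E = (7, −5, 9)   [check: −5·130 + 9·73 = 7]
  9 = 1·7 + 2   → row G = row E − 1·row F = (2, 9, −16)   [check: 9·130 − 16·73 = 2]
  7 = 3·2 + 1   → row H = row F − 3·row G = (1, −32, 57)   [check: −32·130 + 57·73 = 1]
  2 = 2·1 + 0   → remainder 0, stop. gcd = 1 (last nonzero row H).
The gcd is 1, so 73 is invertible mod 130. The last nonzero row gives −32·130 + 57·73 = 1, so t = 57. So 73^(−1) ≡ 57 (mod 130). Verify: 73 · 57 = 4161 ≡ 1 (mod 130). ✓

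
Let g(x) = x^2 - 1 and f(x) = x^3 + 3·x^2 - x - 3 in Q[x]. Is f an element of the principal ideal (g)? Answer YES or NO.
YES

In Q[x] the ideal (g) consists of all multiples of g, so f ∈ (g) iff g | f, i.e. iff the remainder of f on division by g is 0. Divide f by g (g is monic, so eliminate the leading term of the running remainder at each step):
  leading term x^3: subtract (x)·g(x) = x^3 - x, leaving 3·x^2 - 3
  leading term 3·x^2: subtract (3)·g(x) = 3·x^2 - 3, leaving 0
The remainder is 0, so f(x) = g(x) · h(x) with h(x) = x + 3. Hence g | f, i.e. f ∈ (g).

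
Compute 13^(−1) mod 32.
13^(−1) ≡ 5 (mod 32)

Apply the extended Euclidean algorithm to (32, 13), tracking rows (r, s, t) with s·32 + t·13 = r. Each division r_prev = q·r_cur + r_new produces the new row as (previous row) − q·(current row):
  row A: (32, 1, 0)   [1·32 + 0·13 = 32]
  row B: (13, 0, 1)   [0·32 + 1·13 = 13]
  32 = 2·13 + 6   → row C = row A − 2·row B = (6, 1, −2)   [check: 1·32 − 2·13 = 6]
  13 = 2·6 + 1   → row D = row B − 2·row C = (1, −2, 5)   [check: −2·32 + 5·13 = 1]
  6 = 6·1 + 0   → remainder 0, stop. gcd = 1 (last nonzero row D).
The gcd is 1, so 13 is invertible mod 32. The last nonzero row gives −2·32 + 5·13 = 1, so t = 5. So 13^(−1) ≡ 5 (mod 32). Verify: 13 · 5 = 65 ≡ 1 (mod 32). ✓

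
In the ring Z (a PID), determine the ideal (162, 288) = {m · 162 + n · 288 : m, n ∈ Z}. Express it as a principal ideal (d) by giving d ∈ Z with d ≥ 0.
(162, 288) = (18); d = 18

In the PID Z, (a, b) is generated by gcd(a, b). Compute gcd(288, 162) with the extended Euclidean algorithm, tracking rows (r, s, t) with s·288 + t·162 = r:
  row A: (288, 1, 0)   [1·288 + 0·162 = 288]
  row B: (162, 0, 1)   [0·288 + 1·162 = 162]
  288 = 1·162 + 126   → row C = row A − 1·row B = (126, 1, −1)   [check: 1·288 − 1·162 = 126]
  162 = 1·126 + 36   → row D = row B − 1·row C = (36, −1, 2)   [check: −1·288 + 2·162 = 36]
  126 = 3·36 + 18   → row E = row C − 3·row D = (18, 4, −7)   [check: 4·288 − 7·162 = 18]
  36 = 2·18 + 0   → remainder 0, stop. gcd = 18 (last nonzero row E).
So gcd(162, 288) = 18, with Bézout identity 4·288 − 7·162 = 18. Containment (⊇): the Bézout identity exhibits 18 as an element of (162, 288), giving (18) ⊆ (162, 288). Containment (⊆): since 18 | 162 and 18 | 288 (162 = 18·9, 288 = 18·16), every Z-linear combination of 162 and 288 is divisible by 18, so (162, 288) ⊆ (18). Therefore (162, 288) = (18), d = 18.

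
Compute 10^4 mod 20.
0

Use repeated squaring. Binary(4) = 100. Walk through the bits of the exponent 4 left-to-right: at each bit after the leading one, square the running value, then multiply by 10 if the bit is 1 (always reducing mod 20):
  bit 1 = 1 (leading): start with 10.
  bit 2 = 0: square 10^2 = 100 ≡ 0 (mod 20).
  bit 3 = 0: square 0^2 = 0 (mod 20).
Final value: 10^4 ≡ 0 (mod 20).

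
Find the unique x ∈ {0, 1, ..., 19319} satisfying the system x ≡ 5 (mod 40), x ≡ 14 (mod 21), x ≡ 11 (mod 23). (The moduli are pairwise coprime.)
x ≡ 12845 (mod 19320); the representative in [0, 19320) is 12845

The moduli 40, 21, 23 are pairwise coprime, so by the CRT there is a unique solution mod 40·21·23 = 19320.
Solve by successive substitution. Start with x ≡ 5 (mod 40).
  Combine with x ≡ 14 (mod 21): write x = 5 + 40·t and require 5 + 40·t ≡ 14 (mod 21), i.e. 40·t ≡ 14 − 5 ≡ 9 (mod 21). Since 40^(−1) ≡ 10 (mod 21) (40 ≡ 19 (mod 21)), t ≡ 10·9 ≡ 6 (mod 21). So x ≡ 5 + 40·6 = 245 (mod 840).
  Combine with x ≡ 11 (mod 23): write x = 245 + 840·t and require 245 + 840·t ≡ 11 (mod 23), i.e. 840·t ≡ 11 − 245 ≡ 19 (mod 23). Since 840^(−1) ≡ 2 (mod 23) (840 ≡ 12 (mod 23)), t ≡ 2·19 ≡ 15 (mod 23). So x ≡ 245 + 840·15 = 12845 (mod 19320).
Unique solution in [0, 19320): x = 12845.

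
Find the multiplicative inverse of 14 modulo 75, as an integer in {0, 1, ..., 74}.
Apply the extended Euclidean algorithm to (75, 14), tracking rows (r, s, t) with s·75 + t·14 = r. Each division r_prev = q·r_cur + r_new produces the new row as (previous row) − q·(current row):
  row A: (75, 1, 0)   [1·75 + 0·14 = 75]
  row B: (14, 0, 1)   [0·75 + 1·14 = 14]
  75 = 5·14 + 5   → row C = row A − 5·row B = (5, 1, −5)   [check: 1·75 − 5·14 = 5]
  14 = 2·5 + 4   → row D = row B − 2·row C = (4, −2, 11)   [check: −2·75 + 11·14 = 4]
  5 = 1·4 + 1   → row E = row C − 1·row D = (1, 3, −16)   [check: 3·75 − 16·14 = 1]
  4 = 4·1 + 0   → remainder 0, stop. gcd = 1 (last nonzero row E).
The gcd is 1, so 14 is invertible mod 75. The last nonzero row gives 3·75 − 16·14 = 1, so t = −16. So 14^(−1) ≡ −16 ≡ 59 (mod 75). Verify: 14 · 59 = 826 ≡ 1 (mod 75). ✓

Final answer: 14^(−1) ≡ 59 (mod 75)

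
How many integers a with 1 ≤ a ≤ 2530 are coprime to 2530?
The number of a ∈ {1, ..., 2530} with gcd(a, 2530) = 1 is by definition Euler's totient φ(2530). φ is multiplicative, with φ(p^e) = p^e − p^(e−1). Factorise 2530 = 2 · 5 · 11 · 23. Then
  φ(2530) = (2 − 1) · (5 − 1) · (11 − 1) · (23 − 1) = 1 · 4 · 10 · 22 = 880.
So there are 880 such integers.

Final answer: 880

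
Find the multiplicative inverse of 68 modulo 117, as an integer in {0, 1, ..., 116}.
68^(−1) ≡ 74 (mod 117)

Apply the extended Euclidean algorithm to (117, 68), tracking rows (r, s, t) with s·117 + t·68 = r. Each division r_prev = q·r_cur + r_new produces the new row as (previous row) − q·(current row):
  row A: (117, 1, 0)   [1·117 + 0·68 = 117]
  row B: (68, 0, 1)   [0·117 + 1·68 = 68]
  117 = 1·68 + 49   → row C = row A − 1·row B = (49, 1, −1)   [check: 1·117 − 1·68 = 49]
  68 = 1·49 + 19   → row D = row B − 1·row C = (19, −1, 2)   [check: −1·117 + 2·68 = 19]
  49 = 2·19 + 11   → row E = row C − 2·row D = (11, 3, −5)   [check: 3·117 − 5·68 = 11]
  19 = 1·11 + 8   → row F = row D − 1·row E = (8, −4, 7)   [check: −4·117 + 7·68 = 8]
  11 = 1·8 + 3   → row G = row E − 1·row F = (3, 7, −12)   [check: 7·117 − 12·68 = 3]
  8 = 2·3 + 2   → row H = row F − 2·row G = (2, −18, 31)   [check: −18·117 + 31·68 = 2]
  3 = 1·2 + 1   → row I = row G − 1·row H = (1, 25, −43)   [check: 25·117 − 43·68 = 1]
  2 = 2·1 + 0   → remainder 0, stop. gcd = 1 (last nonzero row I).
The gcd is 1, so 68 is invertible mod 117. The last nonzero row gives 25·117 − 43·68 = 1, so t = −43. So 68^(−1) ≡ −43 ≡ 74 (mod 117). Verify: 68 · 74 = 5032 ≡ 1 (mod 117). ✓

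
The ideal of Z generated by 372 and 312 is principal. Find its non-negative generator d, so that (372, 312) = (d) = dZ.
In the PID Z, (a, b) is generated by gcd(a, b). Compute gcd(372, 312) with the extended Euclidean algorithm, tracking rows (r, s, t) with s·372 + t·312 = r:
  row A: (372, 1, 0)   [1·372 + 0·312 = 372]
  row B: (312, 0, 1)   [0·372 + 1·312 = 312]
  372 = 1·312 + 60   → row C = row A − 1·row B = (60, 1, −1)   [check: 1·372 − 1·312 = 60]
  312 = 5·60 + 12   → row D = row B − 5·row C = (12, −5, 6)   [check: −5·372 + 6·312 = 12]
  60 = 5·12 + 0   → remainder 0, stop. gcd = 12 (last nonzero row D).
So gcd(372, 312) = 12, with Bézout identity −5·372 + 6·312 = 12. Containment (⊇): the Bézout identity exhibits 12 as an element of (372, 312), giving (12) ⊆ (372, 312). Containment (⊆): since 12 | 372 and 12 | 312 (372 = 12·31, 312 = 12·26), every Z-linear combination of 372 and 312 is divisible by 12, so (372, 312) ⊆ (12). Therefore (372, 312) = (12), d = 12.

Final answer: (372, 312) = (12); d = 12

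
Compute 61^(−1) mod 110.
61^(−1) ≡ 101 (mod 110)

Apply the extended Euclidean algorithm to (110, 61), tracking rows (r, s, t) with s·110 + t·61 = r. Each division r_prev = q·r_cur + r_new produces the new row as (previous row) − q·(current row):
  row A: (110, 1, 0)   [1·110 + 0·61 = 110]
  row B: (61, 0, 1)   [0·110 + 1·61 = 61]
  110 = 1·61 + 49   → row C = row A − 1·row B = (49, 1, −1)   [check: 1·110 − 1·61 = 49]
  61 = 1·49 + 12   → row D = row B − 1·row C = (12, −1, 2)   [check: −1·110 + 2·61 = 12]
  49 = 4·12 + 1   → row E = row C − 4·row D = (1, 5, −9)   [check: 5·110 − 9·61 = 1]
  12 = 12·1 + 0   → remainder 0, stop. gcd = 1 (last nonzero row E).
The gcd is 1, so 61 is invertible mod 110. The last nonzero row gives 5·110 − 9·61 = 1, so t = −9. So 61^(−1) ≡ −9 ≡ 101 (mod 110). Verify: 61 · 101 = 6161 ≡ 1 (mod 110). ✓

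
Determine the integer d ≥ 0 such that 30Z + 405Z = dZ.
(30, 405) = (15); d = 15

In the PID Z, (a, b) is generated by gcd(a, b). Compute gcd(405, 30) with the extended Euclidean algorithm, tracking rows (r, s, t) with s·405 + t·30 = r:
  row A: (405, 1, 0)   [1·405 + 0·30 = 405]
  row B: (30, 0, 1)   [0·405 + 1·30 = 30]
  405 = 13·30 + 15   → row C = row A − 13·row B = (15, 1, −13)   [check: 1·405 − 13·30 = 15]
  30 = 2·15 + 0   → remainder 0, stop. gcd = 15 (last nonzero row C).
So gcd(30, 405) = 15, with Bézout identity 1·405 − 13·30 = 15. Containment (⊇): the Bézout identity exhibits 15 as an element of (30, 405), giving (15) ⊆ (30, 405). Containment (⊆): since 15 | 30 and 15 | 405 (30 = 15·2, 405 = 15·27), every Z-linear combination of 30 and 405 is divisible by 15, so (30, 405) ⊆ (15). Therefore (30, 405) = (15), d = 15.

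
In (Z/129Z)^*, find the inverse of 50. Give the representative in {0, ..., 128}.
Apply the extended Euclidean algorithm to (129, 50), tracking rows (r, s, t) with s·129 + t·50 = r. Each division r_prev = q·r_cur + r_new produces the new row as (previous row) − q·(current row):
  row A: (129, 1, 0)   [1·129 + 0·50 = 129]
  row B: (50, 0, 1)   [0·129 + 1·50 = 50]
  129 = 2·50 + 29   → row C = row A − 2·row B = (29, 1, −2)   [check: 1·129 − 2·50 = 29]
  50 = 1·29 + 21   → row D = row B − 1·row C = (21, −1, 3)   [check: −1·129 + 3·50 = 21]
  29 = 1·21 + 8   → row E = row C − 1·row D = (8, 2, −5)   [check: 2·129 − 5·50 = 8]
  21 = 2·8 + 5   → row F = row D − 2·row E = (5, −5, 13)   [check: −5·129 + 13·50 = 5]
  8 = 1·5 + 3   → row G = row E − 1·row F = (3, 7, −18)   [check: 7·129 − 18·50 = 3]
  5 = 1·3 + 2   → row H = row F − 1·row G = (2, −12, 31)   [check: −12·129 + 31·50 = 2]
  3 = 1·2 + 1   → row I = row G − 1·row H = (1, 19, −49)   [check: 19·129 − 49·50 = 1]
  2 = 2·1 + 0   → remainder 0, stop. gcd = 1 (last nonzero row I).
The gcd is 1, so 50 is invertible mod 129. The last nonzero row gives 19·129 − 49·50 = 1, so t = −49. So 50^(−1) ≡ −49 ≡ 80 (mod 129). Verify: 50 · 80 = 4000 ≡ 1 (mod 129). ✓

Final answer: 50^(−1) ≡ 80 (mod 129)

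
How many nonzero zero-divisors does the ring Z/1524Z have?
In Z/1524Z each nonzero element is either a unit (gcd with 1524 is 1) or a zero-divisor (gcd > 1). The number of units is φ(1524): factorise 1524 = 2^2 · 3 · 127, so φ(1524) = (2^2 − 2^1) · (3 − 1) · (127 − 1) = 2 · 2 · 126 = 504. The nonzero elements number 1524 − 1 = 1523. Hence the nonzero zero-divisors number 1523 − 504 = 1019.

Final answer: Z/1524Z has 1019 nonzero zero-divisors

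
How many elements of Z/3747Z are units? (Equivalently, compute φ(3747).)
An element a ∈ Z/3747Z is a unit iff gcd(a, 3747) = 1, so the number of units is φ(3747). φ is multiplicative, with φ(p^e) = p^e − p^(e−1). Factorise 3747 = 3 · 1249. Then
  φ(3747) = (3 − 1) · (1249 − 1) = 2 · 1248 = 2496.

Final answer: Z/3747Z has φ(3747) = 2496 units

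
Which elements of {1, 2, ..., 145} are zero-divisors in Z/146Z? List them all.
nonzero zero-divisors of Z/146Z = {2, 4, 6, 8, 10, 12, 14, 16, 18, 20, 22, 24, 26, 28, 30, 32, 34, 36, 38, 40, 42, 44, 46, 48, 50, 52, 54, 56, 58, 60, 62, 64, 66, 68, 70, 72, 73, 74, 76, 78, 80, 82, 84, 86, 88, 90, 92, 94, 96, 98, 100, 102, 104, 106, 108, 110, 112, 114, 116, 118, 120, 122, 124, 126, 128, 130, 132, 134, 136, 138, 140, 142, 144}

An element a ∈ Z/146Z (with a ≠ 0) is a zero-divisor iff gcd(a, 146) > 1 (because a is a unit precisely when gcd(a, n) = 1, and in Z/nZ every nonzero, non-unit element is a zero-divisor). Scan a = 1, ..., 145 and keep those with gcd(a, 146) > 1:
  gcd(2, 146) = 2, gcd(4, 146) = 2, gcd(6, 146) = 2, gcd(8, 146) = 2, gcd(10, 146) = 2, gcd(12, 146) = 2, gcd(14, 146) = 2, gcd(16, 146) = 2, gcd(18, 146) = 2, gcd(20, 146) = 2, gcd(22, 146) = 2, gcd(24, 146) = 2, gcd(26, 146) = 2, gcd(28, 146) = 2, gcd(30, 146) = 2, gcd(32, 146) = 2, gcd(34, 146) = 2, gcd(36, 146) = 2, gcd(38, 146) = 2, gcd(40, 146) = 2, gcd(42, 146) = 2, gcd(44, 146) = 2, gcd(46, 146) = 2, gcd(48, 146) = 2, gcd(50, 146) = 2, gcd(52, 146) = 2, gcd(54, 146) = 2, gcd(56, 146) = 2, gcd(58, 146) = 2, gcd(60, 146) = 2, gcd(62, 146) = 2, gcd(64, 146) = 2, gcd(66, 146) = 2, gcd(68, 146) = 2, gcd(70, 146) = 2, gcd(72, 146) = 2, gcd(73, 146) = 73, gcd(74, 146) = 2, gcd(76, 146) = 2, gcd(78, 146) = 2, gcd(80, 146) = 2, gcd(82, 146) = 2, gcd(84, 146) = 2, gcd(86, 146) = 2, gcd(88, 146) = 2, gcd(90, 146) = 2, gcd(92, 146) = 2, gcd(94, 146) = 2, gcd(96, 146) = 2, gcd(98, 146) = 2, gcd(100, 146) = 2, gcd(102, 146) = 2, gcd(104, 146) = 2, gcd(106, 146) = 2, gcd(108, 146) = 2, gcd(110, 146) = 2, gcd(112, 146) = 2, gcd(114, 146) = 2, gcd(116, 146) = 2, gcd(118, 146) = 2, gcd(120, 146) = 2, gcd(122, 146) = 2, gcd(124, 146) = 2, gcd(126, 146) = 2, gcd(128, 146) = 2, gcd(130, 146) = 2, gcd(132, 146) = 2, gcd(134, 146) = 2, gcd(136, 146) = 2, gcd(138, 146) = 2, gcd(140, 146) = 2, gcd(142, 146) = 2, gcd(144, 146) = 2.
All other a ∈ {1, ..., 145} have gcd(a, 146) = 1 and are units. So the nonzero zero-divisors are exactly the 73 values of a appearing in this scan.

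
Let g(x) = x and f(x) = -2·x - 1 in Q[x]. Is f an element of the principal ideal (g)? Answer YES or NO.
NO

In Q[x] the ideal (g) consists of all multiples of g, so f ∈ (g) iff g | f, i.e. iff the remainder of f on division by g is 0. Divide f by g (g is monic, so eliminate the leading term of the running remainder at each step):
  leading term -2·x: subtract (-2)·g(x) = -2·x, leaving -1
The remainder r(x) = -1 ≠ 0 (and deg r < deg g), so g ∤ f, i.e. f ∉ (g).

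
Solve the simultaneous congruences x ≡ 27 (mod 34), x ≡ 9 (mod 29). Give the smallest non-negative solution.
The moduli 34, 29 are pairwise coprime, so by the CRT there is a unique solution mod 34·29 = 986.
Solve by successive substitution. Start with x ≡ 27 (mod 34).
  Combine with x ≡ 9 (mod 29): write x = 27 + 34·t and require 27 + 34·t ≡ 9 (mod 29), i.e. 34·t ≡ 9 − 27 ≡ 11 (mod 29). Since 34^(−1) ≡ 6 (mod 29) (34 ≡ 5 (mod 29)), t ≡ 6·11 ≡ 8 (mod 29). So x ≡ 27 + 34·8 = 299 (mod 986).
Unique solution in [0, 986): x = 299.

Final answer: x ≡ 299 (mod 986); the representative in [0, 986) is 299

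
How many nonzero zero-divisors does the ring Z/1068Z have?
Z/1068Z has 715 nonzero zero-divisors

In Z/1068Z each nonzero element is either a unit (gcd with 1068 is 1) or a zero-divisor (gcd > 1). The number of units is φ(1068): factorise 1068 = 2^2 · 3 · 89, so φ(1068) = (2^2 − 2^1) · (3 − 1) · (89 − 1) = 2 · 2 · 88 = 352. The nonzero elements number 1068 − 1 = 1067. Hence the nonzero zero-divisors number 1067 − 352 = 715.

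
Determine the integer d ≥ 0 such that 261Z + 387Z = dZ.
In the PID Z, (a, b) is generated by gcd(a, b). Compute gcd(387, 261) with the extended Euclidean algorithm, tracking rows (r, s, t) with s·387 + t·261 = r:
  row A: (387, 1, 0)   [1·387 + 0·261 = 387]
  row B: (261, 0, 1)   [0·387 + 1·261 = 261]
  387 = 1·261 + 126   → row C = row A − 1·row B = (126, 1, −1)   [check: 1·387 − 1·261 = 126]
  261 = 2·126 + 9   → row D = row B − 2·row C = (9, −2, 3)   [check: −2·387 + 3·261 = 9]
  126 = 14·9 + 0   → remainder 0, stop. gcd = 9 (last nonzero row D).
So gcd(261, 387) = 9, with Bézout identity −2·387 + 3·261 = 9. Containment (⊇): the Bézout identity exhibits 9 as an element of (261, 387), giving (9) ⊆ (261, 387). Containment (⊆): since 9 | 261 and 9 | 387 (261 = 9·29, 387 = 9·43), every Z-linear combination of 261 and 387 is divisible by 9, so (261, 387) ⊆ (9). Therefore (261, 387) = (9), d = 9.

Final answer: (261, 387) = (9); d = 9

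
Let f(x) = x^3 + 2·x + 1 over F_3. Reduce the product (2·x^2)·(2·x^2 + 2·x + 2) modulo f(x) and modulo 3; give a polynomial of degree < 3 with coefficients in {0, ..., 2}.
a · b ≡ 2·x^2 + 2 (mod f(x))

Multiply as integer polynomials: a · b = 4·x^4 + 4·x^3 + 4·x^2. Reducing coefficients mod 3: a · b ≡ x^4 + x^3 + x^2. Now divide by f(x) = x^3 + 2·x + 1 in F_3[x], eliminating the leading term at each step:
  leading term x^4: subtract (x)·f(x) = x^4 + 2·x^2 + x, leaving x^3 + 2·x^2 + 2·x (coefficients mod 3)
  leading term x^3: subtract (1)·f(x) = x^3 + 2·x + 1, leaving 2·x^2 + 2 (coefficients mod 3)
The degree is now < 3, so this is the remainder. Hence a · b ≡ 2·x^2 + 2 in F_3[x]/(f).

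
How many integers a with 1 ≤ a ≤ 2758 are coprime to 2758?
The number of a ∈ {1, ..., 2758} with gcd(a, 2758) = 1 is by definition Euler's totient φ(2758). φ is multiplicative, with φ(p^e) = p^e − p^(e−1). Factorise 2758 = 2 · 7 · 197. Then
  φ(2758) = (2 − 1) · (7 − 1) · (197 − 1) = 1 · 6 · 196 = 1176.
So there are 1176 such integers.

Final answer: 1176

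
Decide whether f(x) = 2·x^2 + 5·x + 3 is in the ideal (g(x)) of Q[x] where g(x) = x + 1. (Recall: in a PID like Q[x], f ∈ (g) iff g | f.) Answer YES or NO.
YES

In Q[x] the ideal (g) consists of all multiples of g, so f ∈ (g) iff g | f, i.e. iff the remainder of f on division by g is 0. Divide f by g (g is monic, so eliminate the leading term of the running remainder at each step):
  leading term 2·x^2: subtract (2·x)·g(x) = 2·x^2 + 2·x, leaving 3·x + 3
  leading term 3·x: subtract (3)·g(x) = 3·x + 3, leaving 0
The remainder is 0, so f(x) = g(x) · h(x) with h(x) = 2·x + 3. Hence g | f, i.e. f ∈ (g).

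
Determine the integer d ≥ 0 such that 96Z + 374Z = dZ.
(96, 374) = (2); d = 2

In the PID Z, (a, b) is generated by gcd(a, b). Compute gcd(374, 96) with the extended Euclidean algorithm, tracking rows (r, s, t) with s·374 + t·96 = r:
  row A: (374, 1, 0)   [1·374 + 0·96 = 374]
  row B: (96, 0, 1)   [0·374 + 1·96 = 96]
  374 = 3·96 + 86   → row C = row A − 3·row B = (86, 1, −3)   [check: 1·374 − 3·96 = 86]
  96 = 1·86 + 10   → row D = row B − 1·row C = (10, −1, 4)   [check: −1·374 + 4·96 = 10]
  86 = 8·10 + 6   → row E = row C − 8·row D = (6, 9, −35)   [check: 9·374 − 35·96 = 6]
  10 = 1·6 + 4   → row F = row D − 1·row E = (4, −10, 39)   [check: −10·374 + 39·96 = 4]
  6 = 1·4 + 2   → row G = row E − 1·row F = (2, 19, −74)   [check: 19·374 − 74·96 = 2]
  4 = 2·2 + 0   → remainder 0, stop. gcd = 2 (last nonzero row G).
So gcd(96, 374) = 2, with Bézout identity 19·374 − 74·96 = 2. Containment (⊇): the Bézout identity exhibits 2 as an element of (96, 374), giving (2) ⊆ (96, 374). Containment (⊆): since 2 | 96 and 2 | 374 (96 = 2·48, 374 = 2·187), every Z-linear combination of 96 and 374 is divisible by 2, so (96, 374) ⊆ (2). Therefore (96, 374) = (2), d = 2.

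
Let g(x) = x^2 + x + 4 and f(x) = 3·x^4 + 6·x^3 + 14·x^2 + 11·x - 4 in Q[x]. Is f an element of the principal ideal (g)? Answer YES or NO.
YES

In Q[x] the ideal (g) consists of all multiples of g, so f ∈ (g) iff g | f, i.e. iff the remainder of f on division by g is 0. Divide f by g (g is monic, so eliminate the leading term of the running remainder at each step):
  leading term 3·x^4: subtract (3·x^2)·g(x) = 3·x^4 + 3·x^3 + 12·x^2, leaving 3·x^3 + 2·x^2 + 11·x - 4
  leading term 3·x^3: subtract (3·x)·g(x) = 3·x^3 + 3·x^2 + 12·x, leaving -x^2 - x - 4
  leading term -x^2: subtract (-1)·g(x) = -x^2 - x - 4, leaving 0
The remainder is 0, so f(x) = g(x) · h(x) with h(x) = 3·x^2 + 3·x - 1. Hence g | f, i.e. f ∈ (g).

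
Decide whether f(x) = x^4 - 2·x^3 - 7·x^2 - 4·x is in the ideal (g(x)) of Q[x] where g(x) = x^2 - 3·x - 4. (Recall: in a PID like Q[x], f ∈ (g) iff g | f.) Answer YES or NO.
YES

In Q[x] the ideal (g) consists of all multiples of g, so f ∈ (g) iff g | f, i.e. iff the remainder of f on division by g is 0. Divide f by g (g is monic, so eliminate the leading term of the running remainder at each step):
  leading term x^4: subtract (x^2)·g(x) = x^4 - 3·x^3 - 4·x^2, leaving x^3 - 3·x^2 - 4·x
  leading term x^3: subtract (x)·g(x) = x^3 - 3·x^2 - 4·x, leaving 0
The remainder is 0, so f(x) = g(x) · h(x) with h(x) = x^2 + x. Hence g | f, i.e. f ∈ (g).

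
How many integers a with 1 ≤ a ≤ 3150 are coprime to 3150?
720

The number of a ∈ {1, ..., 3150} with gcd(a, 3150) = 1 is by definition Euler's totient φ(3150). φ is multiplicative, with φ(p^e) = p^e − p^(e−1). Factorise 3150 = 2 · 3^2 · 5^2 · 7. Then
  φ(3150) = (2 − 1) · (3^2 − 3^1) · (5^2 − 5^1) · (7 − 1) = 1 · 6 · 20 · 6 = 720.
So there are 720 such integers.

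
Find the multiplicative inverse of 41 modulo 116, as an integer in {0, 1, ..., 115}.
41^(−1) ≡ 17 (mod 116)

Apply the extended Euclidean algorithm to (116, 41), tracking rows (r, s, t) with s·116 + t·41 = r. Each division r_prev = q·r_cur + r_new produces the new row as (previous row) − q·(current row):
  row A: (116, 1, 0)   [1·116 + 0·41 = 116]
  row B: (41, 0, 1)   [0·116 + 1·41 = 41]
  116 = 2·41 + 34   → row C = row A − 2·row B = (34, 1, −2)   [check: 1·116 − 2·41 = 34]
  41 = 1·34 + 7   → row D = row B − 1·row C = (7, −1, 3)   [check: −1·116 + 3·41 = 7]
  34 = 4·7 + 6   → row E = row C − 4·row D = (6, 5, −14)   [check: 5·116 − 14·41 = 6]
  7 = 1·6 + 1   → row F = row D − 1·row E = (1, −6, 17)   [check: −6·116 + 17·41 = 1]
  6 = 6·1 + 0   → remainder 0, stop. gcd = 1 (last nonzero row F).
The gcd is 1, so 41 is invertible mod 116. The last nonzero row gives −6·116 + 17·41 = 1, so t = 17. So 41^(−1) ≡ 17 (mod 116). Verify: 41 · 17 = 697 ≡ 1 (mod 116). ✓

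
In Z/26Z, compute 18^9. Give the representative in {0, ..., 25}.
Use repeated squaring. Binary(9) = 1001. Walk through the bits of the exponent 9 left-to-right: at each bit after the leading one, square the running value, then multiply by 18 if the bit is 1 (always reducing mod 26):
  bit 1 = 1 (leading): start with 18.
  bit 2 = 0: square 18^2 = 324 ≡ 12 (mod 26).
  bit 3 = 0: square 12^2 = 144 ≡ 14 (mod 26).
  bit 4 = 1: square 14^2 = 196 ≡ 14; bit is 1, so multiply 14·18 = 252 ≡ 18 (mod 26).
Final value: 18^9 ≡ 18 (mod 26).

Final answer: 18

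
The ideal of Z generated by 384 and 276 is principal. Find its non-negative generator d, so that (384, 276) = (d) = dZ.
(384, 276) = (12); d = 12

In the PID Z, (a, b) is generated by gcd(a, b). Compute gcd(384, 276) with the extended Euclidean algorithm, tracking rows (r, s, t) with s·384 + t·276 = r:
  row A: (384, 1, 0)   [1·384 + 0·276 = 384]
  row B: (276, 0, 1)   [0·384 + 1·276 = 276]
  384 = 1·276 + 108   → row C = row A − 1·row B = (108, 1, −1)   [check: 1·384 − 1·276 = 108]
  276 = 2·108 + 60   → row D = row B − 2·row C = (60, −2, 3)   [check: −2·384 + 3·276 = 60]
  108 = 1·60 + 48   → row E = row C − 1·row D = (48, 3, −4)   [check: 3·384 − 4·276 = 48]
  60 = 1·48 + 12   → row F = row D − 1·row E = (12, −5, 7)   [check: −5·384 + 7·276 = 12]
  48 = 4·12 + 0   → remainder 0, stop. gcd = 12 (last nonzero row F).
So gcd(384, 276) = 12, with Bézout identity −5·384 + 7·276 = 12. Containment (⊇): the Bézout identity exhibits 12 as an element of (384, 276), giving (12) ⊆ (384, 276). Containment (⊆): since 12 | 384 and 12 | 276 (384 = 12·32, 276 = 12·23), every Z-linear combination of 384 and 276 is divisible by 12, so (384, 276) ⊆ (12). Therefore (384, 276) = (12), d = 12.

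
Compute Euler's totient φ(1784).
φ(1784) = 888

φ is multiplicative, with φ(p^e) = p^e − p^(e−1). Factorise 1784 = 2^3 · 223. Then
  φ(1784) = (2^3 − 2^2) · (223 − 1) = 4 · 222 = 888.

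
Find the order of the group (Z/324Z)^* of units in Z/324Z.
|(Z/324Z)^*| = 108

(Z/324Z)^* consists of the classes a with gcd(a, 324) = 1, so its order is φ(324). φ is multiplicative, with φ(p^e) = p^e − p^(e−1). Factorise 324 = 2^2 · 3^4. Then
  φ(324) = (2^2 − 2^1) · (3^4 − 3^3) = 2 · 54 = 108.
Thus |(Z/324Z)^*| = 108.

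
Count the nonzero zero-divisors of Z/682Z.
Z/682Z has 381 nonzero zero-divisors

In Z/682Z each nonzero element is either a unit (gcd with 682 is 1) or a zero-divisor (gcd > 1). The number of units is φ(682): factorise 682 = 2 · 11 · 31, so φ(682) = (2 − 1) · (11 − 1) · (31 − 1) = 1 · 10 · 30 = 300. The nonzero elements number 682 − 1 = 681. Hence the nonzero zero-divisors number 681 − 300 = 381.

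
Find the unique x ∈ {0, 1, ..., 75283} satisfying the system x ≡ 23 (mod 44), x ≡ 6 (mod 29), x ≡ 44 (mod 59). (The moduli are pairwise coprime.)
x ≡ 50843 (mod 75284); the representative in [0, 75284) is 50843

The moduli 44, 29, 59 are pairwise coprime, so by the CRT there is a unique solution mod 44·29·59 = 75284.
Solve by successive substitution. Start with x ≡ 23 (mod 44).
  Combine with x ≡ 6 (mod 29): write x = 23 + 44·t and require 23 + 44·t ≡ 6 (mod 29), i.e. 44·t ≡ 6 − 23 ≡ 12 (mod 29). Since 44^(−1) ≡ 2 (mod 29) (44 ≡ 15 (mod 29)), t ≡ 2·12 ≡ 24 (mod 29). So x ≡ 23 + 44·24 = 1079 (mod 1276).
  Combine with x ≡ 44 (mod 59): write x = 1079 + 1276·t and require 1079 + 1276·t ≡ 44 (mod 59), i.e. 1276·t ≡ 44 − 1079 ≡ 27 (mod 59). Since 1276^(−1) ≡ 8 (mod 59) (1276 ≡ 37 (mod 59)), t ≡ 8·27 ≡ 39 (mod 59). So x ≡ 1079 + 1276·39 = 50843 (mod 75284).
Unique solution in [0, 75284): x = 50843.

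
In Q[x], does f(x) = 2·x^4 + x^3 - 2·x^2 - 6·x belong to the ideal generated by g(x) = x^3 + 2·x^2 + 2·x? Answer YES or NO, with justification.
In Q[x] the ideal (g) consists of all multiples of g, so f ∈ (g) iff g | f, i.e. iff the remainder of f on division by g is 0. Divide f by g (g is monic, so eliminate the leading term of the running remainder at each step):
  leading term 2·x^4: subtract (2·x)·g(x) = 2·x^4 + 4·x^3 + 4·x^2, leaving -3·x^3 - 6·x^2 - 6·x
  leading term -3·x^3: subtract (-3)·g(x) = -3·x^3 - 6·x^2 - 6·x, leaving 0
The remainder is 0, so f(x) = g(x) · h(x) with h(x) = 2·x - 3. Hence g | f, i.e. f ∈ (g).

Final answer: YES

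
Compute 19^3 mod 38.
Use repeated squaring. Binary(3) = 11. Walk through the bits of the exponent 3 left-to-right: at each bit after the leading one, square the running value, then multiply by 19 if the bit is 1 (always reducing mod 38):
  bit 1 = 1 (leading): start with 19.
  bit 2 = 1: square 19^2 = 361 ≡ 19; bit is 1, so multiply 19·19 = 361 ≡ 19 (mod 38).
Final value: 19^3 ≡ 19 (mod 38).

Final answer: 19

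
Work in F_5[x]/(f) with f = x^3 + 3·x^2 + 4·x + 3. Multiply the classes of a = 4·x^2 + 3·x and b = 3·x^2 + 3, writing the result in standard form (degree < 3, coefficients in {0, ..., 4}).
a · b ≡ x + 1 (mod f(x))

Multiply as integer polynomials: a · b = 12·x^4 + 9·x^3 + 12·x^2 + 9·x. Reducing coefficients mod 5: a · b ≡ 2·x^4 + 4·x^3 + 2·x^2 + 4·x. Now divide by f(x) = x^3 + 3·x^2 + 4·x + 3 in F_5[x], eliminating the leading term at each step:
  leading term 2·x^4: subtract (2·x)·f(x) = 2·x^4 + x^3 + 3·x^2 + x, leaving 3·x^3 + 4·x^2 + 3·x (coefficients mod 5)
  leading term 3·x^3: subtract (3)·f(x) = 3·x^3 + 4·x^2 + 2·x + 4, leaving x + 1 (coefficients mod 5)
The degree is now < 3, so this is the remainder. Hence a · b ≡ x + 1 in F_5[x]/(f).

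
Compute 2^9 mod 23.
6

Use repeated squaring. Binary(9) = 1001. Walk through the bits of the exponent 9 left-to-right: at each bit after the leading one, square the running value, then multiply by 2 if the bit is 1 (always reducing mod 23):
  bit 1 = 1 (leading): start with 2.
  bit 2 = 0: square 2^2 = 4 (mod 23).
  bit 3 = 0: square 4^2 = 16 (mod 23).
  bit 4 = 1: square 16^2 = 256 ≡ 3; bit is 1, so multiply 3·2 = 6 (mod 23).
Final value: 2^9 ≡ 6 (mod 23).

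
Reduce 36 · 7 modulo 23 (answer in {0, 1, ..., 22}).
22

Reduce the factors first: 36 ≡ 13 (mod 23), so 36 · 7 ≡ 13 · 7 (mod 23). 13 · 7 = 91. Dividing by 23: 91 = 3·23 + 22. So (36 · 7) mod 23 = 22.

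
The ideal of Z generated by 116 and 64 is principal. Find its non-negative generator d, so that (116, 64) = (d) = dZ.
In the PID Z, (a, b) is generated by gcd(a, b). Compute gcd(116, 64) with the extended Euclidean algorithm, tracking rows (r, s, t) with s·116 + t·64 = r:
  row A: (116, 1, 0)   [1·116 + 0·64 = 116]
  row B: (64, 0, 1)   [0·116 + 1·64 = 64]
  116 = 1·64 + 52   → row C = row A − 1·row B = (52, 1, −1)   [check: 1·116 − 1·64 = 52]
  64 = 1·52 + 12   → row D = row B − 1·row C = (12, −1, 2)   [check: −1·116 + 2·64 = 12]
  52 = 4·12 + 4   → row E = row C − 4·row D = (4, 5, −9)   [check: 5·116 − 9·64 = 4]
  12 = 3·4 + 0   → remainder 0, stop. gcd = 4 (last nonzero row E).
So gcd(116, 64) = 4, with Bézout identity 5·116 − 9·64 = 4. Containment (⊇): the Bézout identity exhibits 4 as an element of (116, 64), giving (4) ⊆ (116, 64). Containment (⊆): since 4 | 116 and 4 | 64 (116 = 4·29, 64 = 4·16), every Z-linear combination of 116 and 64 is divisible by 4, so (116, 64) ⊆ (4). Therefore (116, 64) = (4), d = 4.

Final answer: (116, 64) = (4); d = 4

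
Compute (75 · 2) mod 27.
15

Reduce the factors first: 75 ≡ 21 (mod 27), so 75 · 2 ≡ 21 · 2 (mod 27). 21 · 2 = 42. Dividing by 27: 42 = 1·27 + 15. So (75 · 2) mod 27 = 15.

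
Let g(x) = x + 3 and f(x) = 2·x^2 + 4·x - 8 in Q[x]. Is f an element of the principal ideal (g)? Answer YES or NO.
NO

In Q[x] the ideal (g) consists of all multiples of g, so f ∈ (g) iff g | f, i.e. iff the remainder of f on division by g is 0. Divide f by g (g is monic, so eliminate the leading term of the running remainder at each step):
  leading term 2·x^2: subtract (2·x)·g(x) = 2·x^2 + 6·x, leaving -2·x - 8
  leading term -2·x: subtract (-2)·g(x) = -2·x - 6, leaving -2
The remainder r(x) = -2 ≠ 0 (and deg r < deg g), so g ∤ f, i.e. f ∉ (g).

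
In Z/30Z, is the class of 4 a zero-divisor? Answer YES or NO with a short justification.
YES

gcd(4, 30) = 2 > 1, so 4 is not a unit in Z/30Z. In Z/nZ every nonzero non-unit is a zero-divisor: explicitly, take b = 30/gcd = 15 ≠ 0 (mod 30); then 4·15 = 60 = 2·30, i.e. 4·15 ≡ 0 (mod 30). So 4 is a zero-divisor.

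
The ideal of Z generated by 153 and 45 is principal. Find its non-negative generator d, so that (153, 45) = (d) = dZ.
In the PID Z, (a, b) is generated by gcd(a, b). Compute gcd(153, 45) with the extended Euclidean algorithm, tracking rows (r, s, t) with s·153 + t·45 = r:
  row A: (153, 1, 0)   [1·153 + 0·45 = 153]
  row B: (45, 0, 1)   [0·153 + 1·45 = 45]
  153 = 3·45 + 18   → row C = row A − 3·row B = (18, 1, −3)   [check: 1·153 − 3·45 = 18]
  45 = 2·18 + 9   → row D = row B − 2·row C = (9, −2, 7)   [check: −2·153 + 7·45 = 9]
  18 = 2·9 + 0   → remainder 0, stop. gcd = 9 (last nonzero row D).
So gcd(153, 45) = 9, with Bézout identity −2·153 + 7·45 = 9. Containment (⊇): the Bézout identity exhibits 9 as an element of (153, 45), giving (9) ⊆ (153, 45). Containment (⊆): since 9 | 153 and 9 | 45 (153 = 9·17, 45 = 9·5), every Z-linear combination of 153 and 45 is divisible by 9, so (153, 45) ⊆ (9). Therefore (153, 45) = (9), d = 9.

Final answer: (153, 45) = (9); d = 9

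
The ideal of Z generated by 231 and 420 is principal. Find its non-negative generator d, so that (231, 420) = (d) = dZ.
(231, 420) = (21); d = 21

In the PID Z, (a, b) is generated by gcd(a, b). Compute gcd(420, 231) with the extended Euclidean algorithm, tracking rows (r, s, t) with s·420 + t·231 = r:
  row A: (420, 1, 0)   [1·420 + 0·231 = 420]
  row B: (231, 0, 1)   [0·420 + 1·231 = 231]
  420 = 1·231 + 189   → row C = row A − 1·row B = (189, 1, −1)   [check: 1·420 − 1·231 = 189]
  231 = 1·189 + 42   → row D = row B − 1·row C = (42, −1, 2)   [check: −1·420 + 2·231 = 42]
  189 = 4·42 + 21   → row E = row C − 4·row D = (21, 5, −9)   [check: 5·420 − 9·231 = 21]
  42 = 2·21 + 0   → remainder 0, stop. gcd = 21 (last nonzero row E).
So gcd(231, 420) = 21, with Bézout identity 5·420 − 9·231 = 21. Containment (⊇): the Bézout identity exhibits 21 as an element of (231, 420), giving (21) ⊆ (231, 420). Containment (⊆): since 21 | 231 and 21 | 420 (231 = 21·11, 420 = 21·20), every Z-linear combination of 231 and 420 is divisible by 21, so (231, 420) ⊆ (21). Therefore (231, 420) = (21), d = 21.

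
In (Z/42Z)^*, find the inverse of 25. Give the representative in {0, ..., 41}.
Apply the extended Euclidean algorithm to (42, 25), tracking rows (r, s, t) with s·42 + t·25 = r. Each division r_prev = q·r_cur + r_new produces the new row as (previous row) − q·(current row):
  row A: (42, 1, 0)   [1·42 + 0·25 = 42]
  row B: (25, 0, 1)   [0·42 + 1·25 = 25]
  42 = 1·25 + 17   → row C = row A − 1·row B = (17, 1, −1)   [check: 1·42 − 1·25 = 17]
  25 = 1·17 + 8   → row D = row B − 1·row C = (8, −1, 2)   [check: −1·42 + 2·25 = 8]
  17 = 2·8 + 1   → row E = row C − 2·row D = (1, 3, −5)   [check: 3·42 − 5·25 = 1]
  8 = 8·1 + 0   → remainder 0, stop. gcd = 1 (last nonzero row E).
The gcd is 1, so 25 is invertible mod 42. The last nonzero row gives 3·42 − 5·25 = 1, so t = −5. So 25^(−1) ≡ −5 ≡ 37 (mod 42). Verify: 25 · 37 = 925 ≡ 1 (mod 42). ✓

Final answer: 25^(−1) ≡ 37 (mod 42)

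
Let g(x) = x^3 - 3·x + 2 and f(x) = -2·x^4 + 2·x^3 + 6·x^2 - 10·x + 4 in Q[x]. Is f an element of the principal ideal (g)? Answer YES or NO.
YES

In Q[x] the ideal (g) consists of all multiples of g, so f ∈ (g) iff g | f, i.e. iff the remainder of f on division by g is 0. Divide f by g (g is monic, so eliminate the leading term of the running remainder at each step):
  leading term -2·x^4: subtract (-2·x)·g(x) = -2·x^4 + 6·x^2 - 4·x, leaving 2·x^3 - 6·x + 4
  leading term 2·x^3: subtract (2)·g(x) = 2·x^3 - 6·x + 4, leaving 0
The remainder is 0, so f(x) = g(x) · h(x) with h(x) = 2 - 2·x. Hence g | f, i.e. f ∈ (g).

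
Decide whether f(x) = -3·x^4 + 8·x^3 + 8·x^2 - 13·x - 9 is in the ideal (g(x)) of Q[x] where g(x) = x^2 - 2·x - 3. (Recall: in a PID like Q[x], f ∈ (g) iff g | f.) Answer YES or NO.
NO

In Q[x] the ideal (g) consists of all multiples of g, so f ∈ (g) iff g | f, i.e. iff the remainder of f on division by g is 0. Divide f by g (g is monic, so eliminate the leading term of the running remainder at each step):
  leading term -3·x^4: subtract (-3·x^2)·g(x) = -3·x^4 + 6·x^3 + 9·x^2, leaving 2·x^3 - x^2 - 13·x - 9
  leading term 2·x^3: subtract (2·x)·g(x) = 2·x^3 - 4·x^2 - 6·x, leaving 3·x^2 - 7·x - 9
  leading term 3·x^2: subtract (3)·g(x) = 3·x^2 - 6·x - 9, leaving -x
The remainder r(x) = -x ≠ 0 (and deg r < deg g), so g ∤ f, i.e. f ∉ (g).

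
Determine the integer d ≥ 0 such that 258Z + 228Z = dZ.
In the PID Z, (a, b) is generated by gcd(a, b). Compute gcd(258, 228) with the extended Euclidean algorithm, tracking rows (r, s, t) with s·258 + t·228 = r:
  row A: (258, 1, 0)   [1·258 + 0·228 = 258]
  row B: (228, 0, 1)   [0·258 + 1·228 = 228]
  258 = 1·228 + 30   → row C = row A − 1·row B = (30, 1, −1)   [check: 1·258 − 1·228 = 30]
  228 = 7·30 + 18   → row D = row B − 7·row C = (18, −7, 8)   [check: −7·258 + 8·228 = 18]
  30 = 1·18 + 12   → row E = row C − 1·row D = (12, 8, −9)   [check: 8·258 − 9·228 = 12]
  18 = 1·12 + 6   → row F = row D − 1·row E = (6, −15, 17)   [check: −15·258 + 17·228 = 6]
  12 = 2·6 + 0   → remainder 0, stop. gcd = 6 (last nonzero row F).
So gcd(258, 228) = 6, with Bézout identity −15·258 + 17·228 = 6. Containment (⊇): the Bézout identity exhibits 6 as an element of (258, 228), giving (6) ⊆ (258, 228). Containment (⊆): since 6 | 258 and 6 | 228 (258 = 6·43, 228 = 6·38), every Z-linear combination of 258 and 228 is divisible by 6, so (258, 228) ⊆ (6). Therefore (258, 228) = (6), d = 6.

Final answer: (258, 228) = (6); d = 6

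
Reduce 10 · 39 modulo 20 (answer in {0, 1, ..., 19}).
Reduce the factors first: 39 ≡ 19 (mod 20), so 10 · 39 ≡ 10 · 19 (mod 20). 10 · 19 = 190. Dividing by 20: 190 = 9·20 + 10. So (10 · 39) mod 20 = 10.

Final answer: 10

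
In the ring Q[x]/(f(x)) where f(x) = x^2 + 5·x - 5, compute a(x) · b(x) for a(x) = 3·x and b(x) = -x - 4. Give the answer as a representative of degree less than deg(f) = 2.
First multiply in Q[x] without reducing: a · b = -3·x^2 - 12·x. Now divide by f(x) = x^2 + 5·x - 5, eliminating the leading term at each step:
  leading term -3·x^2: subtract (-3)·f(x) = -3·x^2 - 15·x + 15, leaving 3·x - 15
The degree is now < 2, so this is the remainder. Hence a · b ≡ 3·x - 15 in Q[x]/(f).

Final answer: a · b ≡ 3·x - 15 (mod f(x))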